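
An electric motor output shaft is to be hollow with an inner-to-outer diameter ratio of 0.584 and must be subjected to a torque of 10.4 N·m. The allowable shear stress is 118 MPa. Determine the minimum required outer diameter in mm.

7.98 mm

For a hollow shaft with d_i/d_o = 0.584: τ_max = 16T/(π d_o³ (1−k⁴)), so d_o = [16T/(π τ_allow (1−k⁴))]^(1/3) = [16·10.40/(π·1.18×10^8·0.8837)]^(1/3) = 0.007979 m.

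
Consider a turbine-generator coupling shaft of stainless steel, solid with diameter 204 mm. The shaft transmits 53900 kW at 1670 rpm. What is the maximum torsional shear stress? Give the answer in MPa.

185 MPa

ω = 2π·1670/60 = 174.9 rad/s, so T = P/ω = 53900×10³ / 174.9 = 308200 N·m.
J = πd⁴/32 = π(0.204)⁴/32 = 1.700×10^-4 m⁴.
τ_max = T·r/J = 308200 × 0.102 / 1.700×10^-4 = 1.849×10^8 Pa.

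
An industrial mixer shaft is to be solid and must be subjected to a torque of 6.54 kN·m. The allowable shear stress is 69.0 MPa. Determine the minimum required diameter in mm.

For a solid shaft τ_max = 16T/(πd³), so d = (16T/(π τ_allow))^(1/3) = (16·6540/(π·6.90×10^7))^(1/3) = 0.07845 m.

78.4 mm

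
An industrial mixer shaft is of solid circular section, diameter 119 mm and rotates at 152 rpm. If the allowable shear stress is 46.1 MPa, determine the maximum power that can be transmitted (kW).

243 kW

J = πd⁴/32 = π(0.119)⁴/32 = 1.969×10^-5 m⁴.
T_max = τ_allow·J/r = 4.61×10^7 × 1.969×10^-5 / 0.0595 = 15250 N·m.
ω = 2π·152/60 = 15.92 rad/s, so P_max = T_max·ω = 2.428×10^5 W.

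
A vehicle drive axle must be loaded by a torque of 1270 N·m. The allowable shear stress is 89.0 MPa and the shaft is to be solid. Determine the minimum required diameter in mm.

41.7 mm

For a solid shaft τ_max = 16T/(πd³), so d = (16T/(π τ_allow))^(1/3) = (16·1270/(π·8.90×10^7))^(1/3) = 0.04173 m.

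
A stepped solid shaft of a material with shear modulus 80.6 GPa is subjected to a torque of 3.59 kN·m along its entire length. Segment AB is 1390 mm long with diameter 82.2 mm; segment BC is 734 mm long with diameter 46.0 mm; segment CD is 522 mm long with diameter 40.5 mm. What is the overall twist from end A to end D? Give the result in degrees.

J_AB = π(0.0822)⁴/32 = 4.48×10^-6 m⁴; J_BC = π(0.0460)⁴/32 = 4.40×10^-7 m⁴; J_CD = π(0.0405)⁴/32 = 2.64×10^-7 m⁴.
θ = (T/G)·Σ L_i/J_i = (3590/80.6×10⁹)·(1.39/4.48×10^-6 + 0.734/4.40×10^-7 + 0.522/2.64×10^-7) = 0.1762 rad.

10.1°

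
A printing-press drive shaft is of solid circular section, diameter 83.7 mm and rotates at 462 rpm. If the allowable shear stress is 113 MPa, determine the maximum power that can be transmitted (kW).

629 kW

J = πd⁴/32 = π(0.0837)⁴/32 = 4.818×10^-6 m⁴.
T_max = τ_allow·J/r = 1.13×10^8 × 4.818×10^-6 / 0.0418 = 13010 N·m.
ω = 2π·462/60 = 48.38 rad/s, so P_max = T_max·ω = 6.294×10^5 W.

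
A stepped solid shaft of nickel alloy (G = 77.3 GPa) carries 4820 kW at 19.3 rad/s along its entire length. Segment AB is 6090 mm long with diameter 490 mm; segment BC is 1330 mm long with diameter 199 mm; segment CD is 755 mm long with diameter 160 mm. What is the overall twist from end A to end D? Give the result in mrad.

69.3 mrad

ω = 19.3 rad/s, so T = P/ω = 4820×10³ / 19.30 = 249700 N·m.
J_AB = π(0.490)⁴/32 = 5.66×10^-3 m⁴; J_BC = π(0.199)⁴/32 = 1.54×10^-4 m⁴; J_CD = π(0.160)⁴/32 = 6.43×10^-5 m⁴.
θ = (T/G)·Σ L_i/J_i = (249700/77.3×10⁹)·(6.09/5.66×10^-3 + 1.33/1.54×10^-4 + 0.755/6.43×10^-5) = 0.06930 rad.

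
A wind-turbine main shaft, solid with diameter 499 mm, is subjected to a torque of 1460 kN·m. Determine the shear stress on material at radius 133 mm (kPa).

31900 kPa

J = πd⁴/32 = π(0.499)⁴/32 = 6.087×10^-3 m⁴.
Shear stress varies linearly with radius: τ = T·r/J = 1.460e6 × 0.133 / 6.087×10^-3 = 3.190×10^7 Pa.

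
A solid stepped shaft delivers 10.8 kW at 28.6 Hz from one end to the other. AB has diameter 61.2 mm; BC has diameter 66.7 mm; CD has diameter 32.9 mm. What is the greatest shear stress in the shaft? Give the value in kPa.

8600 kPa

ω = 2π·28.6 = 179.7 rad/s, so T = P/ω = 10.8×10³ / 179.7 = 60.10 N·m.
Under the same torque, τ_max = 16T/(πd³) is largest where d is smallest — segment CD (d = 32.9 mm).
τ_max = 16·60.10/(π·(0.0329)³) = 8.595×10^6 Pa.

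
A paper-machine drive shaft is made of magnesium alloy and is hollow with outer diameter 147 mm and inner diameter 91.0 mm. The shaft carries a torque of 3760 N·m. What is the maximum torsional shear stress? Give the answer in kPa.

J = π(d_o⁴ − d_i⁴)/32 = π(0.147⁴ − 0.0910⁴)/32 = 3.911×10^-5 m⁴.
τ_max = T·r/J = 3760 × 0.0735 / 3.911×10^-5 = 7.066×10^6 Pa.

7070 kPa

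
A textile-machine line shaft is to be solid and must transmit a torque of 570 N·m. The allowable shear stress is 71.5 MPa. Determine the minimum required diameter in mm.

34.4 mm

For a solid shaft τ_max = 16T/(πd³), so d = (16T/(π τ_allow))^(1/3) = (16·570.0/(π·7.15×10^7))^(1/3) = 0.03437 m.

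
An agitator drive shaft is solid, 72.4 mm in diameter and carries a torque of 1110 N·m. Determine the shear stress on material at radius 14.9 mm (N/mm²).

J = πd⁴/32 = π(0.0724)⁴/32 = 2.697×10^-6 m⁴.
Shear stress varies linearly with radius: τ = T·r/J = 1110 × 0.0149 / 2.697×10^-6 = 6.131×10^6 Pa.

6.13 N/mm²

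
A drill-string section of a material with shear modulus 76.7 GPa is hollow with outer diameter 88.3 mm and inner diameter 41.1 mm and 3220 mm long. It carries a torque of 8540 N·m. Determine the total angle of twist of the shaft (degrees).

J = π(d_o⁴ − d_i⁴)/32 = π(0.0883⁴ − 0.0411⁴)/32 = 5.688×10^-6 m⁴.
θ = T·L/(G·J) = 8540 × 3.22 / (76.7×10⁹ × 5.688×10^-6) = 0.06303 rad.

3.61°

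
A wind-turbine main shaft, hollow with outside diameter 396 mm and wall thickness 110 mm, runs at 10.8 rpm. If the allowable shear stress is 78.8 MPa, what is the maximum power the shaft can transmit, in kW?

J = π(d_o⁴ − d_i⁴)/32 = π(0.396⁴ − 0.176⁴)/32 = 2.320×10^-3 m⁴.
T_max = τ_allow·J/r = 7.88×10^7 × 2.320×10^-3 / 0.198 = 923300 N·m.
ω = 2π·10.8/60 = 1.131 rad/s, so P_max = T_max·ω = 1.044×10^6 W.

1040 kW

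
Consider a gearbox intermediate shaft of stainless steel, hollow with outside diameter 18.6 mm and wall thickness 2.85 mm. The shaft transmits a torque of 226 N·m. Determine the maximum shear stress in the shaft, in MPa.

233 MPa

J = π(d_o⁴ − d_i⁴)/32 = π(0.0186⁴ − 0.0129⁴)/32 = 9.032×10^-9 m⁴.
τ_max = T·r/J = 226.0 × 0.00930 / 9.032×10^-9 = 2.327×10^8 Pa.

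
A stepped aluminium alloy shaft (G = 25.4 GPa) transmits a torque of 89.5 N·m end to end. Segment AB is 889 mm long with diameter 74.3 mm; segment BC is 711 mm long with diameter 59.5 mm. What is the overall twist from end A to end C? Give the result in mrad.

J_AB = π(0.0743)⁴/32 = 2.99×10^-6 m⁴; J_BC = π(0.0595)⁴/32 = 1.23×10^-6 m⁴.
θ = (T/G)·Σ L_i/J_i = (89.50/25.4×10⁹)·(0.889/2.99×10^-6 + 0.711/1.23×10^-6) = 3.083×10^-3 rad.

3.08 mrad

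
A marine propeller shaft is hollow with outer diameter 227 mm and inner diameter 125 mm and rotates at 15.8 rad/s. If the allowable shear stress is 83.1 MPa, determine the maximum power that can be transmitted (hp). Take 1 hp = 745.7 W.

J = π(d_o⁴ − d_i⁴)/32 = π(0.227⁴ − 0.125⁴)/32 = 2.367×10^-4 m⁴.
T_max = τ_allow·J/r = 8.31×10^7 × 2.367×10^-4 / 0.114 = 173300 N·m.
ω = 15.8 rad/s, so P_max = T_max·ω = 2.738×10^6 W.

3670 hp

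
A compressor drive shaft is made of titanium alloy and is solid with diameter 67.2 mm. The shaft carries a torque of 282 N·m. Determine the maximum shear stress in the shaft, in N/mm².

J = πd⁴/32 = π(0.0672)⁴/32 = 2.002×10^-6 m⁴.
τ_max = T·r/J = 282.0 × 0.0336 / 2.002×10^-6 = 4.733×10^6 Pa.

4.73 N/mm²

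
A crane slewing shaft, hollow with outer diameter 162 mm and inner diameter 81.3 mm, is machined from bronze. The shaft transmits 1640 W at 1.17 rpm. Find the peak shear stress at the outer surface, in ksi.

ω = 2π·1.17/60 = 0.1225 rad/s, so T = P/ω = 1640 / 0.1225 = 13390 N·m.
J = π(d_o⁴ − d_i⁴)/32 = π(0.162⁴ − 0.0813⁴)/32 = 6.333×10^-5 m⁴.
τ_max = T·r/J = 13390 × 0.0810 / 6.333×10^-5 = 1.712×10^7 Pa.

2.48 ksi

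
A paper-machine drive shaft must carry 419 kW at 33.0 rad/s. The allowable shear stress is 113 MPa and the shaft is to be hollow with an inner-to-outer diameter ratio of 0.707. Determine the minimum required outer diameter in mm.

91.4 mm

ω = 33.0 rad/s, so T = P/ω = 419×10³ / 33.00 = 12700 N·m.
For a hollow shaft with d_i/d_o = 0.707: τ_max = 16T/(π d_o³ (1−k⁴)), so d_o = [16T/(π τ_allow (1−k⁴))]^(1/3) = [16·12700/(π·1.13×10^8·0.7502)]^(1/3) = 0.09137 m.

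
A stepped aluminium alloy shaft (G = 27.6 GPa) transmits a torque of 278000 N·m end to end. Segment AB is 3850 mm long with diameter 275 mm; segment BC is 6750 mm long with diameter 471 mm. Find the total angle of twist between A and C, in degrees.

4.76°

J_AB = π(0.275)⁴/32 = 5.61×10^-4 m⁴; J_BC = π(0.471)⁴/32 = 4.83×10^-3 m⁴.
θ = (T/G)·Σ L_i/J_i = (278000/27.6×10⁹)·(3.85/5.61×10^-4 + 6.75/4.83×10^-3) = 0.08314 rad.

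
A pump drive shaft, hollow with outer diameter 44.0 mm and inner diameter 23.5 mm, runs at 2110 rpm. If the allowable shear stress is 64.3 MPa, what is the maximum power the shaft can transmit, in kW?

J = π(d_o⁴ − d_i⁴)/32 = π(0.0440⁴ − 0.0235⁴)/32 = 3.380×10^-7 m⁴.
T_max = τ_allow·J/r = 6.43×10^7 × 3.380×10^-7 / 0.0220 = 988.0 N·m.
ω = 2π·2110/60 = 221.0 rad/s, so P_max = T_max·ω = 2.183×10^5 W.

218 kW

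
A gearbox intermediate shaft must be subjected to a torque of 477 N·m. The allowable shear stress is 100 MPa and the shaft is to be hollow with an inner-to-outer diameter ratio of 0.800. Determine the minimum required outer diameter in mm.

34.5 mm

For a hollow shaft with d_i/d_o = 0.800: τ_max = 16T/(π d_o³ (1−k⁴)), so d_o = [16T/(π τ_allow (1−k⁴))]^(1/3) = [16·477.0/(π·1.00×10^8·0.5904)]^(1/3) = 0.03452 m.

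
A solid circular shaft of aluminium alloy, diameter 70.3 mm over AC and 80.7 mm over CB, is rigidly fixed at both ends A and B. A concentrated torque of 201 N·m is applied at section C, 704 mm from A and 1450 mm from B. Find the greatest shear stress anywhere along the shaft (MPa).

1.60 MPa

Compatibility: T_A·a/J_AC = T_B·b/J_CB with T_A + T_B = T₀.
J_AC = 2.40×10^-6 m⁴, J_CB = 4.16×10^-6 m⁴, so T_A = T₀·(J_AC/a)/((J_AC/a)+(J_CB/b)) = 109.1 N·m, T_B = 91.94 N·m.
τ in each portion: τ_AC = 1.60×10^6 Pa, τ_CB = 8.91×10^5 Pa; maximum is in AC.
τ_max = T_AC·r/J = 109.1·0.0352/2.40×10^-6 = 1.599×10^6 Pa.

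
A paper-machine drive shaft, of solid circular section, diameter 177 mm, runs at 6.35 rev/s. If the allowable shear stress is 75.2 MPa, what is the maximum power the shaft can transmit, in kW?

3270 kW

J = πd⁴/32 = π(0.177)⁴/32 = 9.636×10^-5 m⁴.
T_max = τ_allow·J/r = 7.52×10^7 × 9.636×10^-5 / 0.0885 = 81880 N·m.
ω = 2π·6.35 = 39.90 rad/s, so P_max = T_max·ω = 3.267×10^6 W.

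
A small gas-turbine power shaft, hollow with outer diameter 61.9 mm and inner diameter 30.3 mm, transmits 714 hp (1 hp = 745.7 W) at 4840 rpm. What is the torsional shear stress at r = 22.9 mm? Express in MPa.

ω = 2π·4840/60 = 506.8 rad/s, so T = P/ω = 714×745.7 / 506.8 = 1050 N·m.
J = π(d_o⁴ − d_i⁴)/32 = π(0.0619⁴ − 0.0303⁴)/32 = 1.359×10^-6 m⁴.
Shear stress varies linearly with radius: τ = T·r/J = 1050 × 0.0229 / 1.359×10^-6 = 1.771×10^7 Pa.

17.7 MPa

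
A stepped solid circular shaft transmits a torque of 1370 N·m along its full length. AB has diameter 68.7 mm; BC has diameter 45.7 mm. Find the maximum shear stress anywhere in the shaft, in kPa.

73100 kPa

Under the same torque, τ_max = 16T/(πd³) is largest where d is smallest — segment BC (d = 45.7 mm).
τ_max = 16·1370/(π·(0.0457)³) = 7.310×10^7 Pa.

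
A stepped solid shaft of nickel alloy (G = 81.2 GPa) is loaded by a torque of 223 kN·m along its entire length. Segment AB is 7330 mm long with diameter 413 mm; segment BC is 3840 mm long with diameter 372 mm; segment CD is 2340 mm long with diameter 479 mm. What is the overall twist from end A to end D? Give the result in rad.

0.0139 rad

J_AB = π(0.413)⁴/32 = 2.86×10^-3 m⁴; J_BC = π(0.372)⁴/32 = 1.88×10^-3 m⁴; J_CD = π(0.479)⁴/32 = 5.17×10^-3 m⁴.
θ = (T/G)·Σ L_i/J_i = (223000/81.2×10⁹)·(7.33/2.86×10^-3 + 3.84/1.88×10^-3 + 2.34/5.17×10^-3) = 0.01390 rad.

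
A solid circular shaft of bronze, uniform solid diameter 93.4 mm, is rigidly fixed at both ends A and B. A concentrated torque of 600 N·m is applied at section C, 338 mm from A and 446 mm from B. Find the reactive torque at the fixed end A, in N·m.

With uniform GJ and both ends fixed, compatibility θ_AC = θ_CB gives T_A·a = T_B·b, together with T_A + T_B = T₀.
T_A = T₀·b/(a+b) = 600.0·446/784.0 = 341.3 N·m; T_B = 258.7 N·m.

341 N·m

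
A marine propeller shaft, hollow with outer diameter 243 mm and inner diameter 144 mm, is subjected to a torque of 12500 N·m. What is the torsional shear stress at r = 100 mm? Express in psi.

604 psi

J = π(d_o⁴ − d_i⁴)/32 = π(0.243⁴ − 0.144⁴)/32 = 3.001×10^-4 m⁴.
Shear stress varies linearly with radius: τ = T·r/J = 12500 × 0.100 / 3.001×10^-4 = 4.165×10^6 Pa.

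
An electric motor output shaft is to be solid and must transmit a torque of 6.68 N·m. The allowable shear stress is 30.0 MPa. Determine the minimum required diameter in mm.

10.4 mm

For a solid shaft τ_max = 16T/(πd³), so d = (16T/(π τ_allow))^(1/3) = (16·6.680/(π·3.00×10^7))^(1/3) = 0.01043 m.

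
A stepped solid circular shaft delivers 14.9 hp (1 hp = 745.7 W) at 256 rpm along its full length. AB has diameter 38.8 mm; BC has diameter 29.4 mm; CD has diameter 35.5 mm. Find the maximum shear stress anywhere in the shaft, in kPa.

ω = 2π·256/60 = 26.81 rad/s, so T = P/ω = 14.9×745.7 / 26.81 = 414.5 N·m.
Under the same torque, τ_max = 16T/(πd³) is largest where d is smallest — segment BC (d = 29.4 mm).
τ_max = 16·414.5/(π·(0.0294)³) = 8.306×10^7 Pa.

83100 kPa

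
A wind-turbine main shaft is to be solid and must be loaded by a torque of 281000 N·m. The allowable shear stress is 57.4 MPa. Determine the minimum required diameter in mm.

292 mm

For a solid shaft τ_max = 16T/(πd³), so d = (16T/(π τ_allow))^(1/3) = (16·281000/(π·5.74×10^7))^(1/3) = 0.2921 m.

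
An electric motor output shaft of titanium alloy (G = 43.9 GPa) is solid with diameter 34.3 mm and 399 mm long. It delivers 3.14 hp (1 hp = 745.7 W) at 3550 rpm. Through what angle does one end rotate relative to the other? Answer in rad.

ω = 2π·3550/60 = 371.8 rad/s, so T = P/ω = 3.14×745.7 / 371.8 = 6.298 N·m.
J = πd⁴/32 = π(0.0343)⁴/32 = 1.359×10^-7 m⁴.
θ = T·L/(G·J) = 6.298 × 0.399 / (43.9×10⁹ × 1.359×10^-7) = 4.213×10^-4 rad.

4.21e-4 rad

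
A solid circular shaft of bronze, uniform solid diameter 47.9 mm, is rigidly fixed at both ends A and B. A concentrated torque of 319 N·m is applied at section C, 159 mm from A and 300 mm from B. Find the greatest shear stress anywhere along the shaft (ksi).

1.40 ksi

With uniform GJ and both ends fixed, compatibility θ_AC = θ_CB gives T_A·a = T_B·b, together with T_A + T_B = T₀.
T_A = T₀·b/(a+b) = 319.0·300/459.0 = 208.5 N·m; T_B = 110.5 N·m.
τ in each portion: τ_AC = 9.66×10^6 Pa, τ_CB = 5.12×10^6 Pa; maximum is in AC.
τ_max = T_AC·r/J = 208.5·0.0239/5.17×10^-7 = 9.662×10^6 Pa.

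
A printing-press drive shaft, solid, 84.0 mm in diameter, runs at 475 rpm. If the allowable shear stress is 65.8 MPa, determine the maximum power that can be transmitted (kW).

381 kW

J = πd⁴/32 = π(0.0840)⁴/32 = 4.888×10^-6 m⁴.
T_max = τ_allow·J/r = 6.58×10^7 × 4.888×10^-6 / 0.0420 = 7658 N·m.
ω = 2π·475/60 = 49.74 rad/s, so P_max = T_max·ω = 3.809×10^5 W.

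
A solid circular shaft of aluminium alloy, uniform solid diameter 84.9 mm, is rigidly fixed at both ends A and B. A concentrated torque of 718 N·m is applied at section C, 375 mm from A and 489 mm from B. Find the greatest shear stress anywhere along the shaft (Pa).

3.38e6 Pa

With uniform GJ and both ends fixed, compatibility θ_AC = θ_CB gives T_A·a = T_B·b, together with T_A + T_B = T₀.
T_A = T₀·b/(a+b) = 718.0·489/864.0 = 406.4 N·m; T_B = 311.6 N·m.
τ in each portion: τ_AC = 3.38×10^6 Pa, τ_CB = 2.59×10^6 Pa; maximum is in AC.
τ_max = T_AC·r/J = 406.4·0.0425/5.10×10^-6 = 3.382×10^6 Pa.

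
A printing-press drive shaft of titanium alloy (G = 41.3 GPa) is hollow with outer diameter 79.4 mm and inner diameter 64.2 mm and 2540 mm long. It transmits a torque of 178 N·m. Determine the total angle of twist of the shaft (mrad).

J = π(d_o⁴ − d_i⁴)/32 = π(0.0794⁴ − 0.0642⁴)/32 = 2.234×10^-6 m⁴.
θ = T·L/(G·J) = 178.0 × 2.54 / (41.3×10⁹ × 2.234×10^-6) = 4.900×10^-3 rad.

4.90 mrad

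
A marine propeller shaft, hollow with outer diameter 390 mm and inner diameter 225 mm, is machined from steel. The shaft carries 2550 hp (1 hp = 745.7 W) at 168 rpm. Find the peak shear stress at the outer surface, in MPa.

10.4 MPa

ω = 2π·168/60 = 17.59 rad/s, so T = P/ω = 2550×745.7 / 17.59 = 108100 N·m.
J = π(d_o⁴ − d_i⁴)/32 = π(0.390⁴ − 0.225⁴)/32 = 2.020×10^-3 m⁴.
τ_max = T·r/J = 108100 × 0.195 / 2.020×10^-3 = 1.044×10^7 Pa.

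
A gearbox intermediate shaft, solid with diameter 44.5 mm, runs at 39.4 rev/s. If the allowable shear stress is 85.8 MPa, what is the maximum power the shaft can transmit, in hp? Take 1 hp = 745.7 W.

493 hp

J = πd⁴/32 = π(0.0445)⁴/32 = 3.850×10^-7 m⁴.
T_max = τ_allow·J/r = 8.58×10^7 × 3.850×10^-7 / 0.0222 = 1485 N·m.
ω = 2π·39.4 = 247.6 rad/s, so P_max = T_max·ω = 3.675×10^5 W.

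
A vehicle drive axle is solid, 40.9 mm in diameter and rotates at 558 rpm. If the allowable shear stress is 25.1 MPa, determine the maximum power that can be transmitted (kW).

J = πd⁴/32 = π(0.0409)⁴/32 = 2.747×10^-7 m⁴.
T_max = τ_allow·J/r = 2.51×10^7 × 2.747×10^-7 / 0.0204 = 337.2 N·m.
ω = 2π·558/60 = 58.43 rad/s, so P_max = T_max·ω = 1.970×10^4 W.

19.7 kW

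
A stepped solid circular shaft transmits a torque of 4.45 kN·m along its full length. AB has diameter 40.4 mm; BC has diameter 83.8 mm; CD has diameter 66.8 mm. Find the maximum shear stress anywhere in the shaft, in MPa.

344 MPa

Under the same torque, τ_max = 16T/(πd³) is largest where d is smallest — segment AB (d = 40.4 mm).
τ_max = 16·4450/(π·(0.0404)³) = 3.437×10^8 Pa.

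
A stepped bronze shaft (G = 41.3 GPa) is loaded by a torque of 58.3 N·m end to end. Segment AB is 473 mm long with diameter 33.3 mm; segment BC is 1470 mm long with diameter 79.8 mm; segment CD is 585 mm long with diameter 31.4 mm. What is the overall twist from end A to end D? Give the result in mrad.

14.7 mrad

J_AB = π(0.0333)⁴/32 = 1.21×10^-7 m⁴; J_BC = π(0.0798)⁴/32 = 3.98×10^-6 m⁴; J_CD = π(0.0314)⁴/32 = 9.54×10^-8 m⁴.
θ = (T/G)·Σ L_i/J_i = (58.30/41.3×10⁹)·(0.473/1.21×10^-7 + 1.47/3.98×10^-6 + 0.585/9.54×10^-8) = 0.01470 rad.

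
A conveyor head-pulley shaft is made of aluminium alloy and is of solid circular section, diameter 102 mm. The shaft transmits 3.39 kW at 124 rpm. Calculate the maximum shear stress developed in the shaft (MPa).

ω = 2π·124/60 = 12.99 rad/s, so T = P/ω = 3.39×10³ / 12.99 = 261.1 N·m.
J = πd⁴/32 = π(0.102)⁴/32 = 1.063×10^-5 m⁴.
τ_max = T·r/J = 261.1 × 0.0510 / 1.063×10^-5 = 1.253×10^6 Pa.

1.25 MPa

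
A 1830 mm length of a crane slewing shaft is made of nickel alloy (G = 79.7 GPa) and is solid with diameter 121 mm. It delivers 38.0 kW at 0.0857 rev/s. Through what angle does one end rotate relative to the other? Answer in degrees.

ω = 2π·0.0857 = 0.5385 rad/s, so T = P/ω = 38.0×10³ / 0.5385 = 70570 N·m.
J = πd⁴/32 = π(0.121)⁴/32 = 2.104×10^-5 m⁴.
θ = T·L/(G·J) = 70570 × 1.83 / (79.7×10⁹ × 2.104×10^-5) = 0.07700 rad.

4.41°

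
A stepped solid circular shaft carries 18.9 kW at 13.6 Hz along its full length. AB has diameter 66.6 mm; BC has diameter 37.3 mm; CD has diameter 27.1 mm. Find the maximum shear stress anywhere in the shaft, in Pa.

5.66e7 Pa

ω = 2π·13.6 = 85.45 rad/s, so T = P/ω = 18.9×10³ / 85.45 = 221.2 N·m.
Under the same torque, τ_max = 16T/(πd³) is largest where d is smallest — segment CD (d = 27.1 mm).
τ_max = 16·221.2/(π·(0.0271)³) = 5.660×10^7 Pa.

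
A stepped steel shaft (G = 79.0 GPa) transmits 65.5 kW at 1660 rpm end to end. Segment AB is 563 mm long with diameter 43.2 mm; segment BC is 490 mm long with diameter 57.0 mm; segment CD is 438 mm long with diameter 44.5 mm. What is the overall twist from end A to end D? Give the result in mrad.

ω = 2π·1660/60 = 173.8 rad/s, so T = P/ω = 65.5×10³ / 173.8 = 376.8 N·m.
J_AB = π(0.0432)⁴/32 = 3.42×10^-7 m⁴; J_BC = π(0.0570)⁴/32 = 1.04×10^-6 m⁴; J_CD = π(0.0445)⁴/32 = 3.85×10^-7 m⁴.
θ = (T/G)·Σ L_i/J_i = (376.8/79.0×10⁹)·(0.563/3.42×10^-7 + 0.490/1.04×10^-6 + 0.438/3.85×10^-7) = 0.01553 rad.

15.5 mrad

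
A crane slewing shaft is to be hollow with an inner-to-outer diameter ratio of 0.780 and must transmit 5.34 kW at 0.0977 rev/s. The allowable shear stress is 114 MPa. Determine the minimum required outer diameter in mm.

ω = 2π·0.0977 = 0.6139 rad/s, so T = P/ω = 5.34×10³ / 0.6139 = 8699 N·m.
For a hollow shaft with d_i/d_o = 0.780: τ_max = 16T/(π d_o³ (1−k⁴)), so d_o = [16T/(π τ_allow (1−k⁴))]^(1/3) = [16·8699/(π·1.14×10^8·0.6298)]^(1/3) = 0.08513 m.

85.1 mm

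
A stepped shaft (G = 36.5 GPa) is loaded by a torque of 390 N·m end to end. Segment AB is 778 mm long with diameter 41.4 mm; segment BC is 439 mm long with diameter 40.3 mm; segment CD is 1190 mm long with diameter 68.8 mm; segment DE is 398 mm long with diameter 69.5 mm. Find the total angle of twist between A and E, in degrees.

J_AB = π(0.0414)⁴/32 = 2.88×10^-7 m⁴; J_BC = π(0.0403)⁴/32 = 2.59×10^-7 m⁴; J_CD = π(0.0688)⁴/32 = 2.20×10^-6 m⁴; J_DE = π(0.0695)⁴/32 = 2.29×10^-6 m⁴.
θ = (T/G)·Σ L_i/J_i = (390.0/36.5×10⁹)·(0.778/2.88×10^-7 + 0.439/2.59×10^-7 + 1.19/2.20×10^-6 + 0.398/2.29×10^-6) = 0.05457 rad.

3.13°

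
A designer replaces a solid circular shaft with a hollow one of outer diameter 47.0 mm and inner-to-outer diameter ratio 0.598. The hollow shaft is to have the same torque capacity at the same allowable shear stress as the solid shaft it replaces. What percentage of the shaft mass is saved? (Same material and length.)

29.6 %

Equal τ_max and T ⇒ the solid shaft needs d_s³ = d_o³(1−k⁴), so d_s = 47.0·(1−0.598⁴)^(1/3) = 44.90 mm.
Area ratio A_h/A_s = d_o²(1−k²)/d_s² = (1−k²)/(1−k⁴)^(2/3) = 0.7038.
Mass saving = 1 − 0.7038 = 29.6 %.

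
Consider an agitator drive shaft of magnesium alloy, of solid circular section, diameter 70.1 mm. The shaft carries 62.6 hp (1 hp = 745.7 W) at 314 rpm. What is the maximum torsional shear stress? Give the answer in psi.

3040 psi

ω = 2π·314/60 = 32.88 rad/s, so T = P/ω = 62.6×745.7 / 32.88 = 1420 N·m.
J = πd⁴/32 = π(0.0701)⁴/32 = 2.371×10^-6 m⁴.
τ_max = T·r/J = 1420 × 0.0350 / 2.371×10^-6 = 2.099×10^7 Pa.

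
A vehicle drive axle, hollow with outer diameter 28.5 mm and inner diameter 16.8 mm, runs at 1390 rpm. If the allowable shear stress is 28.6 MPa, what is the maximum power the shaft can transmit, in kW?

J = π(d_o⁴ − d_i⁴)/32 = π(0.0285⁴ − 0.0168⁴)/32 = 5.695×10^-8 m⁴.
T_max = τ_allow·J/r = 2.86×10^7 × 5.695×10^-8 / 0.0143 = 114.3 N·m.
ω = 2π·1390/60 = 145.6 rad/s, so P_max = T_max·ω = 1.664×10^4 W.

16.6 kW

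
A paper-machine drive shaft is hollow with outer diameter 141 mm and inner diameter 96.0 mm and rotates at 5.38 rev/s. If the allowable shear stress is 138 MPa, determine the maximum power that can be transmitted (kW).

J = π(d_o⁴ − d_i⁴)/32 = π(0.141⁴ − 0.0960⁴)/32 = 3.047×10^-5 m⁴.
T_max = τ_allow·J/r = 1.38×10^8 × 3.047×10^-5 / 0.0705 = 59630 N·m.
ω = 2π·5.38 = 33.80 rad/s, so P_max = T_max·ω = 2.016×10^6 W.

2020 kW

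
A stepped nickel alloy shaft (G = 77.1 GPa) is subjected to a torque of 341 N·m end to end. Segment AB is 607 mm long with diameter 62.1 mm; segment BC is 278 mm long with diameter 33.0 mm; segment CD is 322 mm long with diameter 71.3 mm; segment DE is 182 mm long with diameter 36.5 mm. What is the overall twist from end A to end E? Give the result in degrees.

J_AB = π(0.0621)⁴/32 = 1.46×10^-6 m⁴; J_BC = π(0.0330)⁴/32 = 1.16×10^-7 m⁴; J_CD = π(0.0713)⁴/32 = 2.54×10^-6 m⁴; J_DE = π(0.0365)⁴/32 = 1.74×10^-7 m⁴.
θ = (T/G)·Σ L_i/J_i = (341.0/77.1×10⁹)·(0.607/1.46×10^-6 + 0.278/1.16×10^-7 + 0.322/2.54×10^-6 + 0.182/1.74×10^-7) = 0.01758 rad.

1.01°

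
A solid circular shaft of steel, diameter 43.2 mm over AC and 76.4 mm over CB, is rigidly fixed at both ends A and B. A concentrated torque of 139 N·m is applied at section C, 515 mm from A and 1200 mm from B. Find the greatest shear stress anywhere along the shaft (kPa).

1690 kPa

Compatibility: T_A·a/J_AC = T_B·b/J_CB with T_A + T_B = T₀.
J_AC = 3.42×10^-7 m⁴, J_CB = 3.34×10^-6 m⁴, so T_A = T₀·(J_AC/a)/((J_AC/a)+(J_CB/b)) = 26.74 N·m, T_B = 112.3 N·m.
τ in each portion: τ_AC = 1.69×10^6 Pa, τ_CB = 1.28×10^6 Pa; maximum is in AC.
τ_max = T_AC·r/J = 26.74·0.0216/3.42×10^-7 = 1.689×10^6 Pa.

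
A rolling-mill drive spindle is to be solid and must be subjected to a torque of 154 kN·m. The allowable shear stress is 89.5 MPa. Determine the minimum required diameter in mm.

206 mm

For a solid shaft τ_max = 16T/(πd³), so d = (16T/(π τ_allow))^(1/3) = (16·154000/(π·8.95×10^7))^(1/3) = 0.2062 m.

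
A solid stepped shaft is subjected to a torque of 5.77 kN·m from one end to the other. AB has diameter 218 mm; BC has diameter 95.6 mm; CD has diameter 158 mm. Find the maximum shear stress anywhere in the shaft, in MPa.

Under the same torque, τ_max = 16T/(πd³) is largest where d is smallest — segment BC (d = 95.6 mm).
τ_max = 16·5770/(π·(0.0956)³) = 3.363×10^7 Pa.

33.6 MPa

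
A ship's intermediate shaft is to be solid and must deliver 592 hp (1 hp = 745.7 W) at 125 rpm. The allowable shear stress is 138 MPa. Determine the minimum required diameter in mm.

108 mm

ω = 2π·125/60 = 13.09 rad/s, so T = P/ω = 592×745.7 / 13.09 = 33720 N·m.
For a solid shaft τ_max = 16T/(πd³), so d = (16T/(π τ_allow))^(1/3) = (16·33720/(π·1.38×10^8))^(1/3) = 0.1076 m.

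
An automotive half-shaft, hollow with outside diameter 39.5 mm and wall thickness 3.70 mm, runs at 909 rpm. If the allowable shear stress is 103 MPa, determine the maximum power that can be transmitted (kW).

66.9 kW

J = π(d_o⁴ − d_i⁴)/32 = π(0.0395⁴ − 0.0321⁴)/32 = 1.348×10^-7 m⁴.
T_max = τ_allow·J/r = 1.03×10^8 × 1.348×10^-7 / 0.0198 = 702.8 N·m.
ω = 2π·909/60 = 95.19 rad/s, so P_max = T_max·ω = 6.690×10^4 W.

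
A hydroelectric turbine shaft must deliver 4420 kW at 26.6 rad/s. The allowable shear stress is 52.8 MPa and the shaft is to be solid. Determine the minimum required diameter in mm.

252 mm

ω = 26.6 rad/s, so T = P/ω = 4420×10³ / 26.60 = 166200 N·m.
For a solid shaft τ_max = 16T/(πd³), so d = (16T/(π τ_allow))^(1/3) = (16·166200/(π·5.28×10^7))^(1/3) = 0.2521 m.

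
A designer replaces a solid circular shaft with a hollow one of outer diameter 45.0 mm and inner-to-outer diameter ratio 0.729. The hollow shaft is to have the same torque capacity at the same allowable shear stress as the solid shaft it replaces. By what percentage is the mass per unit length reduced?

41.5 %

Equal τ_max and T ⇒ the solid shaft needs d_s³ = d_o³(1−k⁴), so d_s = 45.0·(1−0.729⁴)^(1/3) = 40.29 mm.
Area ratio A_h/A_s = d_o²(1−k²)/d_s² = (1−k²)/(1−k⁴)^(2/3) = 0.5846.
Mass saving = 1 − 0.5846 = 41.5 %.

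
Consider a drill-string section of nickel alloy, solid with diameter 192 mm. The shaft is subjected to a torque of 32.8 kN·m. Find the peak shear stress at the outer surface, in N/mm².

J = πd⁴/32 = π(0.192)⁴/32 = 1.334×10^-4 m⁴.
τ_max = T·r/J = 32800 × 0.0960 / 1.334×10^-4 = 2.360×10^7 Pa.

23.6 N/mm²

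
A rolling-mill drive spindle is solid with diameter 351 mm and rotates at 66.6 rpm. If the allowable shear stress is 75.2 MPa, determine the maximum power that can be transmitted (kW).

4450 kW

J = πd⁴/32 = π(0.351)⁴/32 = 1.490×10^-3 m⁴.
T_max = τ_allow·J/r = 7.52×10^7 × 1.490×10^-3 / 0.175 = 638500 N·m.
ω = 2π·66.6/60 = 6.974 rad/s, so P_max = T_max·ω = 4.453×10^6 W.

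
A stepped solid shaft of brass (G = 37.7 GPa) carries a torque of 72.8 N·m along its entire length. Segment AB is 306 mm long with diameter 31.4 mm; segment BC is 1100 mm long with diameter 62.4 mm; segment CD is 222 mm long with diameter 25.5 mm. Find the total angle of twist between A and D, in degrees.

J_AB = π(0.0314)⁴/32 = 9.54×10^-8 m⁴; J_BC = π(0.0624)⁴/32 = 1.49×10^-6 m⁴; J_CD = π(0.0255)⁴/32 = 4.15×10^-8 m⁴.
θ = (T/G)·Σ L_i/J_i = (72.80/37.7×10⁹)·(0.306/9.54×10^-8 + 1.10/1.49×10^-6 + 0.222/4.15×10^-8) = 0.01795 rad.

1.03°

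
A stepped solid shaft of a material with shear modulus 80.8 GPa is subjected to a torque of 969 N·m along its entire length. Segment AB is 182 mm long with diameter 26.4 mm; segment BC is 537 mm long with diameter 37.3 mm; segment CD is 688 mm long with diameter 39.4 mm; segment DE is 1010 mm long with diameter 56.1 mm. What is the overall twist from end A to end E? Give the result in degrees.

7.28°

J_AB = π(0.0264)⁴/32 = 4.77×10^-8 m⁴; J_BC = π(0.0373)⁴/32 = 1.90×10^-7 m⁴; J_CD = π(0.0394)⁴/32 = 2.37×10^-7 m⁴; J_DE = π(0.0561)⁴/32 = 9.72×10^-7 m⁴.
θ = (T/G)·Σ L_i/J_i = (969.0/80.8×10⁹)·(0.182/4.77×10^-8 + 0.537/1.90×10^-7 + 0.688/2.37×10^-7 + 1.01/9.72×10^-7) = 0.1270 rad.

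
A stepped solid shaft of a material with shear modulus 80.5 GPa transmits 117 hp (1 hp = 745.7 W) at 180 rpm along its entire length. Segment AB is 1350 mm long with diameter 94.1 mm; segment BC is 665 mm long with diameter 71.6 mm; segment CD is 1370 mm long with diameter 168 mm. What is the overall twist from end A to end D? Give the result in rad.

0.0259 rad

ω = 2π·180/60 = 18.85 rad/s, so T = P/ω = 117×745.7 / 18.85 = 4629 N·m.
J_AB = π(0.0941)⁴/32 = 7.70×10^-6 m⁴; J_BC = π(0.0716)⁴/32 = 2.58×10^-6 m⁴; J_CD = π(0.168)⁴/32 = 7.82×10^-5 m⁴.
θ = (T/G)·Σ L_i/J_i = (4629/80.5×10⁹)·(1.35/7.70×10^-6 + 0.665/2.58×10^-6 + 1.37/7.82×10^-5) = 0.02591 rad.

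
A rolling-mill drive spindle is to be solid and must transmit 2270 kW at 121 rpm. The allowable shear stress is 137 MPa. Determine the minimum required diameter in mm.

188 mm

ω = 2π·121/60 = 12.67 rad/s, so T = P/ω = 2270×10³ / 12.67 = 179100 N·m.
For a solid shaft τ_max = 16T/(πd³), so d = (16T/(π τ_allow))^(1/3) = (16·179100/(π·1.37×10^8))^(1/3) = 0.1881 m.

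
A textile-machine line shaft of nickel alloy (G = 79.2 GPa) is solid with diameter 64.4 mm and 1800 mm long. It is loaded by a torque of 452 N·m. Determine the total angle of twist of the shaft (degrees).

J = πd⁴/32 = π(0.0644)⁴/32 = 1.689×10^-6 m⁴.
θ = T·L/(G·J) = 452.0 × 1.80 / (79.2×10⁹ × 1.689×10^-6) = 6.083×10^-3 rad.

0.349°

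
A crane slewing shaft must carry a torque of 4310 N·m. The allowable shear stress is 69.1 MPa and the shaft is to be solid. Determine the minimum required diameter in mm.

For a solid shaft τ_max = 16T/(πd³), so d = (16T/(π τ_allow))^(1/3) = (16·4310/(π·6.91×10^7))^(1/3) = 0.06823 m.

68.2 mm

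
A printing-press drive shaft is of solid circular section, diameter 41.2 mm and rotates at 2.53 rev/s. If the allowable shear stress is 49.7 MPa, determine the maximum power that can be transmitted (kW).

J = πd⁴/32 = π(0.0412)⁴/32 = 2.829×10^-7 m⁴.
T_max = τ_allow·J/r = 4.97×10^7 × 2.829×10^-7 / 0.0206 = 682.5 N·m.
ω = 2π·2.53 = 15.90 rad/s, so P_max = T_max·ω = 1.085×10^4 W.

10.8 kW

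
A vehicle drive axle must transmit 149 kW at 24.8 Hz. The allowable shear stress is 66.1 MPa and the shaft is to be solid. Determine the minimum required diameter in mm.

ω = 2π·24.8 = 155.8 rad/s, so T = P/ω = 149×10³ / 155.8 = 956.2 N·m.
For a solid shaft τ_max = 16T/(πd³), so d = (16T/(π τ_allow))^(1/3) = (16·956.2/(π·6.61×10^7))^(1/3) = 0.04192 m.

41.9 mm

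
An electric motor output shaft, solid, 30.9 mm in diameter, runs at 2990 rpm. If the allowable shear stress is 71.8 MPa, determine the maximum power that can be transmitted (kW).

130 kW

J = πd⁴/32 = π(0.0309)⁴/32 = 8.950×10^-8 m⁴.
T_max = τ_allow·J/r = 7.18×10^7 × 8.950×10^-8 / 0.0154 = 415.9 N·m.
ω = 2π·2990/60 = 313.1 rad/s, so P_max = T_max·ω = 1.302×10^5 W.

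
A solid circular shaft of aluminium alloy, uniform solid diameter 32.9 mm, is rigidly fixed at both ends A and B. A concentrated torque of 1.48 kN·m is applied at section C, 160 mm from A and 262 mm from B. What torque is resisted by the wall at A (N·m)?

With uniform GJ and both ends fixed, compatibility θ_AC = θ_CB gives T_A·a = T_B·b, together with T_A + T_B = T₀.
T_A = T₀·b/(a+b) = 1480·262/422.0 = 918.9 N·m; T_B = 561.1 N·m.

919 N·m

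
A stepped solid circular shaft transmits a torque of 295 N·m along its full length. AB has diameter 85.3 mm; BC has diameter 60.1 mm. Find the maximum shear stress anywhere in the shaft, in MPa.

Under the same torque, τ_max = 16T/(πd³) is largest where d is smallest — segment BC (d = 60.1 mm).
τ_max = 16·295.0/(π·(0.0601)³) = 6.921×10^6 Pa.

6.92 MPa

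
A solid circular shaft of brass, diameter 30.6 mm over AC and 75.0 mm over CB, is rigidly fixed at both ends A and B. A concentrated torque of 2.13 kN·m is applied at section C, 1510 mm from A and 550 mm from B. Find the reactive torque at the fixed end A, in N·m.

Compatibility: T_A·a/J_AC = T_B·b/J_CB with T_A + T_B = T₀.
J_AC = 8.61×10^-8 m⁴, J_CB = 3.11×10^-6 m⁴, so T_A = T₀·(J_AC/a)/((J_AC/a)+(J_CB/b)) = 21.28 N·m, T_B = 2109 N·m.

21.3 N·m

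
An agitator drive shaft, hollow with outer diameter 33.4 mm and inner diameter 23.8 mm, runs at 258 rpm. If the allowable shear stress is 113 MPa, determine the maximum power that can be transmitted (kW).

16.6 kW

J = π(d_o⁴ − d_i⁴)/32 = π(0.0334⁴ − 0.0238⁴)/32 = 9.068×10^-8 m⁴.
T_max = τ_allow·J/r = 1.13×10^8 × 9.068×10^-8 / 0.0167 = 613.6 N·m.
ω = 2π·258/60 = 27.02 rad/s, so P_max = T_max·ω = 1.658×10^4 W.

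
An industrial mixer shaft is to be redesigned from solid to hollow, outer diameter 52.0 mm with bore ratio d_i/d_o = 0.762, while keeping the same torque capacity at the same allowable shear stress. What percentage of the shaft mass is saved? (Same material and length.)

Equal τ_max and T ⇒ the solid shaft needs d_s³ = d_o³(1−k⁴), so d_s = 52.0·(1−0.762⁴)^(1/3) = 45.34 mm.
Area ratio A_h/A_s = d_o²(1−k²)/d_s² = (1−k²)/(1−k⁴)^(2/3) = 0.5516.
Mass saving = 1 − 0.5516 = 44.8 %.

44.8 %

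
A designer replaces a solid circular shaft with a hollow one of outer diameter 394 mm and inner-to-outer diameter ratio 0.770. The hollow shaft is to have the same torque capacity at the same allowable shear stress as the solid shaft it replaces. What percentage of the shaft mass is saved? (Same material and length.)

Equal τ_max and T ⇒ the solid shaft needs d_s³ = d_o³(1−k⁴), so d_s = 394·(1−0.770⁴)^(1/3) = 341.0 mm.
Area ratio A_h/A_s = d_o²(1−k²)/d_s² = (1−k²)/(1−k⁴)^(2/3) = 0.5434.
Mass saving = 1 − 0.5434 = 45.7 %.

45.7 %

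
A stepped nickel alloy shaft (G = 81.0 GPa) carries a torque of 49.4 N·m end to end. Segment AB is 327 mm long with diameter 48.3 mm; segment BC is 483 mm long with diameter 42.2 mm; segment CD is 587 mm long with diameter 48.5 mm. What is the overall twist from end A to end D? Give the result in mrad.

J_AB = π(0.0483)⁴/32 = 5.34×10^-7 m⁴; J_BC = π(0.0422)⁴/32 = 3.11×10^-7 m⁴; J_CD = π(0.0485)⁴/32 = 5.43×10^-7 m⁴.
θ = (T/G)·Σ L_i/J_i = (49.40/81.0×10⁹)·(0.327/5.34×10^-7 + 0.483/3.11×10^-7 + 0.587/5.43×10^-7) = 1.978×10^-3 rad.

1.98 mrad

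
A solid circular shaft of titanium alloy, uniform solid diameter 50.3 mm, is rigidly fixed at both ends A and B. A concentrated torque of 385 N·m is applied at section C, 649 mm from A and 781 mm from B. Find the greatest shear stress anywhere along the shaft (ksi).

1.22 ksi

With uniform GJ and both ends fixed, compatibility θ_AC = θ_CB gives T_A·a = T_B·b, together with T_A + T_B = T₀.
T_A = T₀·b/(a+b) = 385.0·781/1430 = 210.3 N·m; T_B = 174.7 N·m.
τ in each portion: τ_AC = 8.41×10^6 Pa, τ_CB = 6.99×10^6 Pa; maximum is in AC.
τ_max = T_AC·r/J = 210.3·0.0251/6.28×10^-7 = 8.415×10^6 Pa.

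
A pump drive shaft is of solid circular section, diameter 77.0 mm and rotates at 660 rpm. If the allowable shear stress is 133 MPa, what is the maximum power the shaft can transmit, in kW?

J = πd⁴/32 = π(0.0770)⁴/32 = 3.451×10^-6 m⁴.
T_max = τ_allow·J/r = 1.33×10^8 × 3.451×10^-6 / 0.0385 = 11920 N·m.
ω = 2π·660/60 = 69.12 rad/s, so P_max = T_max·ω = 8.240×10^5 W.

824 kW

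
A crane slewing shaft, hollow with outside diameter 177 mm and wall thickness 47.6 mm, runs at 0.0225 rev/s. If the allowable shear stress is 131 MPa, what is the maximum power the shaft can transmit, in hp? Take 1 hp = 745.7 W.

J = π(d_o⁴ − d_i⁴)/32 = π(0.177⁴ − 0.0818⁴)/32 = 9.196×10^-5 m⁴.
T_max = τ_allow·J/r = 1.31×10^8 × 9.196×10^-5 / 0.0885 = 136100 N·m.
ω = 2π·0.0225 = 0.1414 rad/s, so P_max = T_max·ω = 1.924×10^4 W.

25.8 hp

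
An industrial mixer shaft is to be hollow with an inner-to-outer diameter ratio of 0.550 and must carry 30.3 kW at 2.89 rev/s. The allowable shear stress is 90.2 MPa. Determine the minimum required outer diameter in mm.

ω = 2π·2.89 = 18.16 rad/s, so T = P/ω = 30.3×10³ / 18.16 = 1669 N·m.
For a hollow shaft with d_i/d_o = 0.550: τ_max = 16T/(π d_o³ (1−k⁴)), so d_o = [16T/(π τ_allow (1−k⁴))]^(1/3) = [16·1669/(π·9.02×10^7·0.9085)]^(1/3) = 0.04698 m.

47.0 mm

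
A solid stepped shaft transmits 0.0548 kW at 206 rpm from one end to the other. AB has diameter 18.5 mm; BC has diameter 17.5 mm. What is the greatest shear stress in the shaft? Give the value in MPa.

ω = 2π·206/60 = 21.57 rad/s, so T = P/ω = 0.0548×10³ / 21.57 = 2.540 N·m.
Under the same torque, τ_max = 16T/(πd³) is largest where d is smallest — segment BC (d = 17.5 mm).
τ_max = 16·2.540/(π·(0.0175)³) = 2.414×10^6 Pa.

2.41 MPa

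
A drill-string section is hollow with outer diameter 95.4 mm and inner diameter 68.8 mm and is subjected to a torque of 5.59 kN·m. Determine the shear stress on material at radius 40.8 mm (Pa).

J = π(d_o⁴ − d_i⁴)/32 = π(0.0954⁴ − 0.0688⁴)/32 = 5.932×10^-6 m⁴.
Shear stress varies linearly with radius: τ = T·r/J = 5590 × 0.0408 / 5.932×10^-6 = 3.845×10^7 Pa.

3.84e7 Pa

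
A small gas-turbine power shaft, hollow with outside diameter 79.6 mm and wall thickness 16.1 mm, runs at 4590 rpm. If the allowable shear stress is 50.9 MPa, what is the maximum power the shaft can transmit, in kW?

2120 kW

J = π(d_o⁴ − d_i⁴)/32 = π(0.0796⁴ − 0.0474⁴)/32 = 3.446×10^-6 m⁴.
T_max = τ_allow·J/r = 5.09×10^7 × 3.446×10^-6 / 0.0398 = 4407 N·m.
ω = 2π·4590/60 = 480.7 rad/s, so P_max = T_max·ω = 2.118×10^6 W.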